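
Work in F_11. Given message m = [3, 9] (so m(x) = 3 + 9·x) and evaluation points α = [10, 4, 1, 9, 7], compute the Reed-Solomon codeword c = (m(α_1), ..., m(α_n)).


c = [5, 6, 1, 7, 0]

Message polynomial: m(x) = 3 + 9·x (mod 11).
For each evaluation point α_i, compute m(α_i) mod 11:
  α_1 = 10: Horner steps 9 → 5, so m(10) = 5.
  α_2 = 4: Horner steps 9 → 6, so m(4) = 6.
  α_3 = 1: Horner steps 9 → 1, so m(1) = 1.
  α_4 = 9: Horner steps 9 → 7, so m(9) = 7.
  α_5 = 7: Horner steps 9 → 0, so m(7) = 0.
Codeword c = [5, 6, 1, 7, 0] ∈ F_11^5.


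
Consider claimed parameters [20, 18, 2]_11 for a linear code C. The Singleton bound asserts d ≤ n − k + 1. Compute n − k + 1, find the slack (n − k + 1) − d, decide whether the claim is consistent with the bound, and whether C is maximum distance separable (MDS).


Singleton RHS = n − k + 1 = 3, slack = 1, bound satisfied, not MDS.

Singleton bound: d ≤ n − k + 1.
Here n = 20, k = 18, so n − k + 1 = 3.
Given d = 2, check d ≤ 3: YES.
Slack = (n − k + 1) − d = 1.
The code is NOT MDS (slack = 1 > 0).
Description: the claimed parameters are [20, 18, 2]_11; such a code would be non-MDS.


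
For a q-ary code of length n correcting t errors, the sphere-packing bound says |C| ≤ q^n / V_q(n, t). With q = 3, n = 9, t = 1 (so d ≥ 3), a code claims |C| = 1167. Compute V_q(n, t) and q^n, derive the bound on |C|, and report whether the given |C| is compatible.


V_q(n, t) = 19, q^n = 19683, Hamming bound = 1035, |C| = 1167 > bound (violated).

Step 1: Compute V_q(n, t) = Σ_{j=0}^1 C(n, j) (q−1)^j.
  j = 0: C(9,0)·(2)^0 = 1·1 = 1.
  j = 1: C(9,1)·(2)^1 = 9·2 = 18.
  V_q(n, t) = 1 + 18 = 19.
Step 2: q^n = 3^9 = 19683.
Step 3: Hamming bound ⌊q^n / V_q(n,t)⌋ = ⌊19683/19⌋ = 1035.
Step 4: Compare |C| = 1167 to 1035: violated.
The claimed |C| lies above the Hamming bound, so no 3-ary code of length 9 with d ≥ 3 can have 1167 codewords.


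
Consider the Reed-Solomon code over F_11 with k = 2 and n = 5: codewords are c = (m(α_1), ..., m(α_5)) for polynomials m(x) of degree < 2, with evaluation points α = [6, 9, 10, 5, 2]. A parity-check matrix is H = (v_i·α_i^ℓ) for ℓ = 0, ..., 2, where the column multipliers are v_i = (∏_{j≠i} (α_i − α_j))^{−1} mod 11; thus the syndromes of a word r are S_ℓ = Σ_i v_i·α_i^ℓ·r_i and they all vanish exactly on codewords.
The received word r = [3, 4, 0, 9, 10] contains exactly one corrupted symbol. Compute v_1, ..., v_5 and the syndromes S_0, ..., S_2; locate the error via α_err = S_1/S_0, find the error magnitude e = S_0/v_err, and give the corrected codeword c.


S = (5, 8, 4), error at position 1, error magnitude e = 9, c = [5, 4, 0, 9, 10].

Step 1: column multipliers v_i = (∏_{j≠i}(α_i − α_j))^{−1} mod 11.
  i = 1 (α = 6): (6−9)(6−10)(6−5)(6−2) = (−3)·(−4)·1·4 = 48 ≡ 4, so v_1 = 4^{−1} = 3 (mod 11).
  i = 2 (α = 9): (9−6)(9−10)(9−5)(9−2) = 3·(−1)·4·7 = −84 ≡ 4, so v_2 = 4^{−1} = 3 (mod 11).
  i = 3 (α = 10): (10−6)(10−9)(10−5)(10−2) = 4·1·5·8 = 160 ≡ 6, so v_3 = 6^{−1} = 2 (mod 11).
  i = 4 (α = 5): (5−6)(5−9)(5−10)(5−2) = (−1)·(−4)·(−5)·3 = −60 ≡ 6, so v_4 = 6^{−1} = 2 (mod 11).
  i = 5 (α = 2): (2−6)(2−9)(2−10)(2−5) = (−4)·(−7)·(−8)·(−3) = 672 ≡ 1, so v_5 = 1^{−1} = 1 (mod 11).
  v = [3, 3, 2, 2, 1].
Step 2: syndromes of r = [3, 4, 0, 9, 10] (all sums mod 11).
  S_0 = Σ v_i r_i = 3·3 + 3·4 + 2·0 + 2·9 + 1·10 = 49 ≡ 5.
  S_1 = Σ v_i α_i r_i = 3·6·3 + 3·9·4 + 2·10·0 + 2·5·9 + 1·2·10 = 272 ≡ 8.
  α_i^2 mod 11 = [3, 4, 1, 3, 4].
  S_2 = Σ v_i α_i^2 r_i = 3·3·3 + 3·4·4 + 2·1·0 + 2·3·9 + 1·4·10 = 169 ≡ 4.
  S = (5, 8, 4) ≠ 0, so r is not a codeword (an error is present).
Step 3: locate the error. For a single error e at position i, S_ℓ = v_i·e·α_i^ℓ, so α_err = S_1/S_0.
  S_0^{−1} = 5^{−1} = 9 (mod 11), so α_err = 8·9 = 72 ≡ 6 = α_1. Error position i = 1.
  Consistency check: S_2/S_1 = 4·7 = 28 ≡ 6 = α_err ✓ (single-error assumption holds).
Step 4: error magnitude e = S_0/v_1 = S_0·∏_{j≠1}(α_1 − α_j) = 5·4 = 20 ≡ 9 (mod 11).
Step 5: correct position 1: c_1 = r_1 − e = 3 − 9 ≡ 5 (mod 11). Hence c = [5, 4, 0, 9, 10].
  Check: interpolating c through the α_i gives m(x) = 7 + 7·x (degree < 2) with m(α_i) = c_i for every i, so c is indeed a codeword.


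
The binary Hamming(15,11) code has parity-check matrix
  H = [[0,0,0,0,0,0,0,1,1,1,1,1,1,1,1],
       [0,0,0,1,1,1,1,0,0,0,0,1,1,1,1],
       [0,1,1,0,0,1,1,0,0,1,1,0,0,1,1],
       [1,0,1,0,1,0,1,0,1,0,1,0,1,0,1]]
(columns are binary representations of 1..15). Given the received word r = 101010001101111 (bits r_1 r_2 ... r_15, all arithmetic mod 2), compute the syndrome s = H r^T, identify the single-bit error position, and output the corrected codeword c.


s = (0, 1, 0, 0)^T, error position = 4, corrected codeword c = 101110001101111

Compute s = H r^T mod 2 one row at a time:
  s_1 = 0 + 1 + 1 + 0 + 1 + 1 + 1 + 1 = 6 ≡ 0 (mod 2).
  s_2 = 0 + 1 + 0 + 0 + 1 + 1 + 1 + 1 = 5 ≡ 1 (mod 2).
  s_3 = 0 + 1 + 0 + 0 + 1 + 0 + 1 + 1 = 4 ≡ 0 (mod 2).
  s_4 = 1 + 1 + 1 + 0 + 1 + 0 + 1 + 1 = 6 ≡ 0 (mod 2).
s = (0, 1, 0, 0)^T — this equals column 4 of H (binary 0100), so error is at position 4.
Correct: flip bit 4 of r = 101010001101111 to get c = 101110001101111.


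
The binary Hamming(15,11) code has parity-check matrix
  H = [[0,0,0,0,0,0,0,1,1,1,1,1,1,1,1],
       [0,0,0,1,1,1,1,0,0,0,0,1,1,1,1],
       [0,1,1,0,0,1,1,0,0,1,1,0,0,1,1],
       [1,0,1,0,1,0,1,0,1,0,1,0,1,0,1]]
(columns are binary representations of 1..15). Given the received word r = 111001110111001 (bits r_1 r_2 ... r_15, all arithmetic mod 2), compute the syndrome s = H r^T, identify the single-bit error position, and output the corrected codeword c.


s = (1, 0, 1, 1)^T, error position = 11, corrected codeword c = 111001110101001

Compute s = H r^T mod 2 one row at a time:
  s_1 = 1 + 0 + 1 + 1 + 1 + 0 + 0 + 1 = 5 ≡ 1 (mod 2).
  s_2 = 0 + 0 + 1 + 1 + 1 + 0 + 0 + 1 = 4 ≡ 0 (mod 2).
  s_3 = 1 + 1 + 1 + 1 + 1 + 1 + 0 + 1 = 7 ≡ 1 (mod 2).
  s_4 = 1 + 1 + 0 + 1 + 0 + 1 + 0 + 1 = 5 ≡ 1 (mod 2).
s = (1, 0, 1, 1)^T — this equals column 11 of H (binary 1011), so error is at position 11.
Correct: flip bit 11 of r = 111001110111001 to get c = 111001110101001.


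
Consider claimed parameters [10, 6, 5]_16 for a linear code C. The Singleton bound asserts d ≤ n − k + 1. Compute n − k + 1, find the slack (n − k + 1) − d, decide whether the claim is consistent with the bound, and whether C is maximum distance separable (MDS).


Singleton RHS = n − k + 1 = 5, slack = 0, bound satisfied, MDS.

Singleton bound: d ≤ n − k + 1.
Here n = 10, k = 6, so n − k + 1 = 5.
Given d = 5, check d ≤ 5: YES.
Slack = (n − k + 1) − d = 0.
The code is MDS (slack = 0).
Description: the claimed parameters are [10, 6, 5]_16; such a code would be MDS (meets Singleton bound).


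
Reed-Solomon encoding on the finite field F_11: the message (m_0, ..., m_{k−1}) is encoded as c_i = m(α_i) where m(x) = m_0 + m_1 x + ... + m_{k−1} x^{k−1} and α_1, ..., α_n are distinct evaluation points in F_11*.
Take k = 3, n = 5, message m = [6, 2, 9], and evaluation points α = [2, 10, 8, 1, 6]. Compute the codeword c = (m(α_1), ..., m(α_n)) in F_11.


c = [2, 2, 4, 6, 1]

Message polynomial: m(x) = 6 + 2·x + 9·x^2 (mod 11).
For each evaluation point α_i, compute m(α_i) mod 11:
  α_1 = 2: Horner steps 9 → 9 → 2, so m(2) = 2.
  α_2 = 10: Horner steps 9 → 4 → 2, so m(10) = 2.
  α_3 = 8: Horner steps 9 → 8 → 4, so m(8) = 4.
  α_4 = 1: Horner steps 9 → 0 → 6, so m(1) = 6.
  α_5 = 6: Horner steps 9 → 1 → 1, so m(6) = 1.
Codeword c = [2, 2, 4, 6, 1] ∈ F_11^5.


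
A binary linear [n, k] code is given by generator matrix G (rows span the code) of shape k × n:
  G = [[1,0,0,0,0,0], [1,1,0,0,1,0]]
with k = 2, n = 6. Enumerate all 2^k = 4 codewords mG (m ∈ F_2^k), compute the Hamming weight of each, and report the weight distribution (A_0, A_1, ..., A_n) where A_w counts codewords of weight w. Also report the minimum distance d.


Weight distribution: A_0 = 1, A_1 = 1, A_2 = 1, A_3 = 1. Minimum distance d = 1.

Enumerate all 2^2 = 4 messages m ∈ F_2^2.
For each, compute codeword c = mG in F_2^6, then tally its weight.
  m = 00 → c = 000000, weight = 0.
  m = 10 → c = 100000, weight = 1.
  m = 01 → c = 110010, weight = 3.
  m = 11 → c = 010010, weight = 2.
Tally weights:
  weight 0: 1 codewords.
  weight 1: 1 codewords.
  weight 2: 1 codewords.
  weight 3: 1 codewords.
Minimum distance d = smallest w > 0 with A_w > 0 = 1.
Sanity: Σ A_w = 4 = 2^2 = 4 ✓.


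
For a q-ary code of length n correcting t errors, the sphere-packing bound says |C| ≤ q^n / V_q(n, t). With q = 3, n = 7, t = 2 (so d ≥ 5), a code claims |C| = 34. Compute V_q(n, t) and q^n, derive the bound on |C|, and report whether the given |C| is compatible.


V_q(n, t) = 99, q^n = 2187, Hamming bound = 22, |C| = 34 > bound (violated).

Step 1: Compute V_q(n, t) = Σ_{j=0}^2 C(n, j) (q−1)^j.
  j = 0: C(7,0)·(2)^0 = 1·1 = 1.
  j = 1: C(7,1)·(2)^1 = 7·2 = 14.
  j = 2: C(7,2)·(2)^2 = 21·4 = 84.
  V_q(n, t) = 1 + 14 + 84 = 99.
Step 2: q^n = 3^7 = 2187.
Step 3: Hamming bound ⌊q^n / V_q(n,t)⌋ = ⌊2187/99⌋ = 22.
Step 4: Compare |C| = 34 to 22: violated.
The claimed |C| lies above the Hamming bound, so no 3-ary code of length 7 with d ≥ 5 can have 34 codewords.


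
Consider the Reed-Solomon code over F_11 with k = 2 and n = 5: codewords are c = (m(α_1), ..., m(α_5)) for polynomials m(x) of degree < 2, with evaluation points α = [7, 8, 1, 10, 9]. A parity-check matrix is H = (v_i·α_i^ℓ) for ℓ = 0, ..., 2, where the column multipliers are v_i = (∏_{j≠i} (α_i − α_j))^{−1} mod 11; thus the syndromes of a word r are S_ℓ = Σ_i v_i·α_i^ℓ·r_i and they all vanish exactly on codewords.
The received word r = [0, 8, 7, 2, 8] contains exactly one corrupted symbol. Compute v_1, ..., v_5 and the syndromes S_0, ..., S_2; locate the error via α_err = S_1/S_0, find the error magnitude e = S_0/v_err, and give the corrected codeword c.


S = (6, 10, 2), error at position 5, error magnitude e = 3, c = [0, 8, 7, 2, 5].

Step 1: column multipliers v_i = (∏_{j≠i}(α_i − α_j))^{−1} mod 11.
  i = 1 (α = 7): (7−8)(7−1)(7−10)(7−9) = (−1)·6·(−3)·(−2) = −36 ≡ 8, so v_1 = 8^{−1} = 7 (mod 11).
  i = 2 (α = 8): (8−7)(8−1)(8−10)(8−9) = 1·7·(−2)·(−1) = 14 ≡ 3, so v_2 = 3^{−1} = 4 (mod 11).
  i = 3 (α = 1): (1−7)(1−8)(1−10)(1−9) = (−6)·(−7)·(−9)·(−8) = 3024 ≡ 10, so v_3 = 10^{−1} = 10 (mod 11).
  i = 4 (α = 10): (10−7)(10−8)(10−1)(10−9) = 3·2·9·1 = 54 ≡ 10, so v_4 = 10^{−1} = 10 (mod 11).
  i = 5 (α = 9): (9−7)(9−8)(9−1)(9−10) = 2·1·8·(−1) = −16 ≡ 6, so v_5 = 6^{−1} = 2 (mod 11).
  v = [7, 4, 10, 10, 2].
Step 2: syndromes of r = [0, 8, 7, 2, 8] (all sums mod 11).
  S_0 = Σ v_i r_i = 7·0 + 4·8 + 10·7 + 10·2 + 2·8 = 138 ≡ 6.
  S_1 = Σ v_i α_i r_i = 7·7·0 + 4·8·8 + 10·1·7 + 10·10·2 + 2·9·8 = 670 ≡ 10.
  α_i^2 mod 11 = [5, 9, 1, 1, 4].
  S_2 = Σ v_i α_i^2 r_i = 7·5·0 + 4·9·8 + 10·1·7 + 10·1·2 + 2·4·8 = 442 ≡ 2.
  S = (6, 10, 2) ≠ 0, so r is not a codeword (an error is present).
Step 3: locate the error. For a single error e at position i, S_ℓ = v_i·e·α_i^ℓ, so α_err = S_1/S_0.
  S_0^{−1} = 6^{−1} = 2 (mod 11), so α_err = 10·2 = 20 ≡ 9 = α_5. Error position i = 5.
  Consistency check: S_2/S_1 = 2·10 = 20 ≡ 9 = α_err ✓ (single-error assumption holds).
Step 4: error magnitude e = S_0/v_5 = S_0·∏_{j≠5}(α_5 − α_j) = 6·6 = 36 ≡ 3 (mod 11).
Step 5: correct position 5: c_5 = r_5 − e = 8 − 3 ≡ 5 (mod 11). Hence c = [0, 8, 7, 2, 5].
  Check: interpolating c through the α_i gives m(x) = 10 + 8·x (degree < 2) with m(α_i) = c_i for every i, so c is indeed a codeword.


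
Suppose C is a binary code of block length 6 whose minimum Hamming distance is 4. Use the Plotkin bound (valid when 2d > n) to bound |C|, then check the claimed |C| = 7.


Plotkin bound M ≤ 4; given |C| = 7 > bound (violated).

Check applicability: 2d = 8, n = 6.
2d − n = 2 > 0, so Plotkin applies.
Compute d/(2d−n) = 4/2 ≈ 2.0000.
⌊d/(2d−n)⌋ = 2.
Plotkin bound: M ≤ 2·2 = 4.
Given |C| = 7, check: VIOLATED.
This |C| is above the Plotkin bound, so no binary code with n = 6, d = 4 and 7 codewords exists.


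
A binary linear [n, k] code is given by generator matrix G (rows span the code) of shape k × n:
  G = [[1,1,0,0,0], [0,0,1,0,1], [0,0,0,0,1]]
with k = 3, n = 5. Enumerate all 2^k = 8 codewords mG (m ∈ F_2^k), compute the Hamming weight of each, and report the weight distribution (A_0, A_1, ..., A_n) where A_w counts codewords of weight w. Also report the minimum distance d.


Weight distribution: A_0 = 1, A_1 = 2, A_2 = 2, A_3 = 2, A_4 = 1. Minimum distance d = 1.

Enumerate all 2^3 = 8 messages m ∈ F_2^3.
For each, compute codeword c = mG in F_2^5, then tally its weight.
  m = 000 → c = 00000, weight = 0.
  m = 100 → c = 11000, weight = 2.
  m = 010 → c = 00101, weight = 2.
  m = 110 → c = 11101, weight = 4.
  m = 001 → c = 00001, weight = 1.
  m = 101 → c = 11001, weight = 3.
  m = 011 → c = 00100, weight = 1.
  m = 111 → c = 11100, weight = 3.
Tally weights:
  weight 0: 1 codewords.
  weight 1: 2 codewords.
  weight 2: 2 codewords.
  weight 3: 2 codewords.
  weight 4: 1 codewords.
Minimum distance d = smallest w > 0 with A_w > 0 = 1.
Sanity: Σ A_w = 8 = 2^3 = 8 ✓.


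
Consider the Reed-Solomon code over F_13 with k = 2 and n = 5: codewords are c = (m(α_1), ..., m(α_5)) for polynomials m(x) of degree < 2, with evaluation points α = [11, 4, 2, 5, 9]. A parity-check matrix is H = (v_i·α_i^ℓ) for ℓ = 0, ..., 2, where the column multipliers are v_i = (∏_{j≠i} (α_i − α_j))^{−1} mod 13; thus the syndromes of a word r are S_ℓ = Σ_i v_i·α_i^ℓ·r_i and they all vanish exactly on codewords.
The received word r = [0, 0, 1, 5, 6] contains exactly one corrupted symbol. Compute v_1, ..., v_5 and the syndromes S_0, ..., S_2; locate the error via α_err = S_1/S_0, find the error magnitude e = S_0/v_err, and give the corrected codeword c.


S = (12, 9, 10), error at position 2, error magnitude e = 5, c = [0, 8, 1, 5, 6].

Step 1: column multipliers v_i = (∏_{j≠i}(α_i − α_j))^{−1} mod 13.
  i = 1 (α = 11): (11−4)(11−2)(11−5)(11−9) = 7·9·6·2 = 756 ≡ 2, so v_1 = 2^{−1} = 7 (mod 13).
  i = 2 (α = 4): (4−11)(4−2)(4−5)(4−9) = (−7)·2·(−1)·(−5) = −70 ≡ 8, so v_2 = 8^{−1} = 5 (mod 13).
  i = 3 (α = 2): (2−11)(2−4)(2−5)(2−9) = (−9)·(−2)·(−3)·(−7) = 378 ≡ 1, so v_3 = 1^{−1} = 1 (mod 13).
  i = 4 (α = 5): (5−11)(5−4)(5−2)(5−9) = (−6)·1·3·(−4) = 72 ≡ 7, so v_4 = 7^{−1} = 2 (mod 13).
  i = 5 (α = 9): (9−11)(9−4)(9−2)(9−5) = (−2)·5·7·4 = −280 ≡ 6, so v_5 = 6^{−1} = 11 (mod 13).
  v = [7, 5, 1, 2, 11].
Step 2: syndromes of r = [0, 0, 1, 5, 6] (all sums mod 13).
  S_0 = Σ v_i r_i = 7·0 + 5·0 + 1·1 + 2·5 + 11·6 = 77 ≡ 12.
  S_1 = Σ v_i α_i r_i = 7·11·0 + 5·4·0 + 1·2·1 + 2·5·5 + 11·9·6 = 646 ≡ 9.
  α_i^2 mod 13 = [4, 3, 4, 12, 3].
  S_2 = Σ v_i α_i^2 r_i = 7·4·0 + 5·3·0 + 1·4·1 + 2·12·5 + 11·3·6 = 322 ≡ 10.
  S = (12, 9, 10) ≠ 0, so r is not a codeword (an error is present).
Step 3: locate the error. For a single error e at position i, S_ℓ = v_i·e·α_i^ℓ, so α_err = S_1/S_0.
  S_0^{−1} = 12^{−1} = 12 (mod 13), so α_err = 9·12 = 108 ≡ 4 = α_2. Error position i = 2.
  Consistency check: S_2/S_1 = 10·3 = 30 ≡ 4 = α_err ✓ (single-error assumption holds).
Step 4: error magnitude e = S_0/v_2 = S_0·∏_{j≠2}(α_2 − α_j) = 12·8 = 96 ≡ 5 (mod 13).
Step 5: correct position 2: c_2 = r_2 − e = 0 − 5 ≡ 8 (mod 13). Hence c = [0, 8, 1, 5, 6].
  Check: interpolating c through the α_i gives m(x) = 7 + 10·x (degree < 2) with m(α_i) = c_i for every i, so c is indeed a codeword.


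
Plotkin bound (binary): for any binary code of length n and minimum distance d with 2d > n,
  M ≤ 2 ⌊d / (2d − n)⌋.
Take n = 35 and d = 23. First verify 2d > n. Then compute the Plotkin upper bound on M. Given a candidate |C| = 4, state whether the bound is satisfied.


Plotkin bound M ≤ 4; given |C| = 4 ≤ bound (satisfied).

Check applicability: 2d = 46, n = 35.
2d − n = 11 > 0, so Plotkin applies.
Compute d/(2d−n) = 23/11 ≈ 2.0909.
⌊d/(2d−n)⌋ = 2.
Plotkin bound: M ≤ 2·2 = 4.
Given |C| = 4, check: satisfied.
This |C| is at the Plotkin bound.


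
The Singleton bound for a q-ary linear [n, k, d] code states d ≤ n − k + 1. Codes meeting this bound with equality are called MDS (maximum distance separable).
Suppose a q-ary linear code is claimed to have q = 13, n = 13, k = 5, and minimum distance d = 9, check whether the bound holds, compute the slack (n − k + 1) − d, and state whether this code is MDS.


Singleton RHS = n − k + 1 = 9, slack = 0, bound satisfied, MDS.

Singleton bound: d ≤ n − k + 1.
Here n = 13, k = 5, so n − k + 1 = 9.
Given d = 9, check d ≤ 9: YES.
Slack = (n − k + 1) − d = 0.
The code is MDS (slack = 0).
Description: the claimed parameters are [13, 5, 9]_13; such a code would be MDS (meets Singleton bound).


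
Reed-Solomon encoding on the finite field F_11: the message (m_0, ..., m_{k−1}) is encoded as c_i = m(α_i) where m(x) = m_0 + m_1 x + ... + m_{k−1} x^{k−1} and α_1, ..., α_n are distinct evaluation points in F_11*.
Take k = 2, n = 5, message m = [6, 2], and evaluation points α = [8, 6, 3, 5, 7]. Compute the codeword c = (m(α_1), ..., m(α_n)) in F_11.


c = [0, 7, 1, 5, 9]

Message polynomial: m(x) = 6 + 2·x (mod 11).
For each evaluation point α_i, compute m(α_i) mod 11:
  α_1 = 8: Horner steps 2 → 0, so m(8) = 0.
  α_2 = 6: Horner steps 2 → 7, so m(6) = 7.
  α_3 = 3: Horner steps 2 → 1, so m(3) = 1.
  α_4 = 5: Horner steps 2 → 5, so m(5) = 5.
  α_5 = 7: Horner steps 2 → 9, so m(7) = 9.
Codeword c = [0, 7, 1, 5, 9] ∈ F_11^5.


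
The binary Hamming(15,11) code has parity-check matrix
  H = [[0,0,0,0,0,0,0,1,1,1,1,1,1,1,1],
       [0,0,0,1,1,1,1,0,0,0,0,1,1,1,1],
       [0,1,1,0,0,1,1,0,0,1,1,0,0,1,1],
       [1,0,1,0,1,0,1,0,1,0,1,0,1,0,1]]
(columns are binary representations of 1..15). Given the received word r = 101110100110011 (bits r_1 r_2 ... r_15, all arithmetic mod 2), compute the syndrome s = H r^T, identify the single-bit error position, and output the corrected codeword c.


s = (0, 1, 0, 0)^T, error position = 4, corrected codeword c = 101010100110011

Compute s = H r^T mod 2 one row at a time:
  s_1 = 0 + 0 + 1 + 1 + 0 + 0 + 1 + 1 = 4 ≡ 0 (mod 2).
  s_2 = 1 + 1 + 0 + 1 + 0 + 0 + 1 + 1 = 5 ≡ 1 (mod 2).
  s_3 = 0 + 1 + 0 + 1 + 1 + 1 + 1 + 1 = 6 ≡ 0 (mod 2).
  s_4 = 1 + 1 + 1 + 1 + 0 + 1 + 0 + 1 = 6 ≡ 0 (mod 2).
s = (0, 1, 0, 0)^T — this equals column 4 of H (binary 0100), so error is at position 4.
Correct: flip bit 4 of r = 101110100110011 to get c = 101010100110011.


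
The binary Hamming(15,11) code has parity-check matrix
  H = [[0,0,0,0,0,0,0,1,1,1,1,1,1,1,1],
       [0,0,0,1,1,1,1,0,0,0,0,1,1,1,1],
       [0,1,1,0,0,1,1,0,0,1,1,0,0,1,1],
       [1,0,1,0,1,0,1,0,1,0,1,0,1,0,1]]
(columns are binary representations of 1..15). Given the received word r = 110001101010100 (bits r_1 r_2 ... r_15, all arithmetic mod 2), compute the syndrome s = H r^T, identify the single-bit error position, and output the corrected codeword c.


s = (1, 1, 0, 1)^T, error position = 13, corrected codeword c = 110001101010000

Compute s = H r^T mod 2 one row at a time:
  s_1 = 0 + 1 + 0 + 1 + 0 + 1 + 0 + 0 = 3 ≡ 1 (mod 2).
  s_2 = 0 + 0 + 1 + 1 + 0 + 1 + 0 + 0 = 3 ≡ 1 (mod 2).
  s_3 = 1 + 0 + 1 + 1 + 0 + 1 + 0 + 0 = 4 ≡ 0 (mod 2).
  s_4 = 1 + 0 + 0 + 1 + 1 + 1 + 1 + 0 = 5 ≡ 1 (mod 2).
s = (1, 1, 0, 1)^T — this equals column 13 of H (binary 1101), so error is at position 13.
Correct: flip bit 13 of r = 110001101010100 to get c = 110001101010000.


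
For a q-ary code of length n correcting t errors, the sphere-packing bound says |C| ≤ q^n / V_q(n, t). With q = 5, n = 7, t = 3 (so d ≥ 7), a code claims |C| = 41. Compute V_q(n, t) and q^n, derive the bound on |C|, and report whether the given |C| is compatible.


V_q(n, t) = 2605, q^n = 78125, Hamming bound = 29, |C| = 41 > bound (violated).

Step 1: Compute V_q(n, t) = Σ_{j=0}^3 C(n, j) (q−1)^j.
  j = 0: C(7,0)·(4)^0 = 1·1 = 1.
  j = 1: C(7,1)·(4)^1 = 7·4 = 28.
  j = 2: C(7,2)·(4)^2 = 21·16 = 336.
  j = 3: C(7,3)·(4)^3 = 35·64 = 2240.
  V_q(n, t) = 1 + 28 + 336 + 2240 = 2605.
Step 2: q^n = 5^7 = 78125.
Step 3: Hamming bound ⌊q^n / V_q(n,t)⌋ = ⌊78125/2605⌋ = 29.
Step 4: Compare |C| = 41 to 29: violated.
The claimed |C| lies above the Hamming bound, so no 5-ary code of length 7 with d ≥ 7 can have 41 codewords.


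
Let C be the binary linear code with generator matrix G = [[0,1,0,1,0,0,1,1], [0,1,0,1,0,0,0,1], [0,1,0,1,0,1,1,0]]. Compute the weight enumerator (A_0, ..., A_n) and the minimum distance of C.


Weight distribution: A_0 = 1, A_1 = 1, A_2 = 1, A_3 = 3, A_4 = 2. Minimum distance d = 1.

Enumerate all 2^3 = 8 messages m ∈ F_2^3.
For each, compute codeword c = mG in F_2^8, then tally its weight.
  m = 000 → c = 00000000, weight = 0.
  m = 100 → c = 01010011, weight = 4.
  m = 010 → c = 01010001, weight = 3.
  m = 110 → c = 00000010, weight = 1.
  m = 001 → c = 01010110, weight = 4.
  m = 101 → c = 00000101, weight = 2.
  m = 011 → c = 00000111, weight = 3.
  m = 111 → c = 01010100, weight = 3.
Tally weights:
  weight 0: 1 codewords.
  weight 1: 1 codewords.
  weight 2: 1 codewords.
  weight 3: 3 codewords.
  weight 4: 2 codewords.
Minimum distance d = smallest w > 0 with A_w > 0 = 1.
Sanity: Σ A_w = 8 = 2^3 = 8 ✓.


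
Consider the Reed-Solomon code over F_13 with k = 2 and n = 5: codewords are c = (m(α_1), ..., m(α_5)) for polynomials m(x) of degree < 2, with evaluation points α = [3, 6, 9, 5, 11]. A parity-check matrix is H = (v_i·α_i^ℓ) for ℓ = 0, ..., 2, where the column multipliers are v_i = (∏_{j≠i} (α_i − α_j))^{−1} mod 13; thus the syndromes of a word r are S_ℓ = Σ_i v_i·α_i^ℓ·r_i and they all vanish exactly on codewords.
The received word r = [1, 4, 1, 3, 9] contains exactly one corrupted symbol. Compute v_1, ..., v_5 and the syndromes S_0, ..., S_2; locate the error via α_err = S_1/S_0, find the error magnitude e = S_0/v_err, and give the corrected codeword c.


S = (6, 2, 5), error at position 3, error magnitude e = 7, c = [1, 4, 7, 3, 9].

Step 1: column multipliers v_i = (∏_{j≠i}(α_i − α_j))^{−1} mod 13.
  i = 1 (α = 3): (3−6)(3−9)(3−5)(3−11) = (−3)·(−6)·(−2)·(−8) = 288 ≡ 2, so v_1 = 2^{−1} = 7 (mod 13).
  i = 2 (α = 6): (6−3)(6−9)(6−5)(6−11) = 3·(−3)·1·(−5) = 45 ≡ 6, so v_2 = 6^{−1} = 11 (mod 13).
  i = 3 (α = 9): (9−3)(9−6)(9−5)(9−11) = 6·3·4·(−2) = −144 ≡ 12, so v_3 = 12^{−1} = 12 (mod 13).
  i = 4 (α = 5): (5−3)(5−6)(5−9)(5−11) = 2·(−1)·(−4)·(−6) = −48 ≡ 4, so v_4 = 4^{−1} = 10 (mod 13).
  i = 5 (α = 11): (11−3)(11−6)(11−9)(11−5) = 8·5·2·6 = 480 ≡ 12, so v_5 = 12^{−1} = 12 (mod 13).
  v = [7, 11, 12, 10, 12].
Step 2: syndromes of r = [1, 4, 1, 3, 9] (all sums mod 13).
  S_0 = Σ v_i r_i = 7·1 + 11·4 + 12·1 + 10·3 + 12·9 = 201 ≡ 6.
  S_1 = Σ v_i α_i r_i = 7·3·1 + 11·6·4 + 12·9·1 + 10·5·3 + 12·11·9 = 1731 ≡ 2.
  α_i^2 mod 13 = [9, 10, 3, 12, 4].
  S_2 = Σ v_i α_i^2 r_i = 7·9·1 + 11·10·4 + 12·3·1 + 10·12·3 + 12·4·9 = 1331 ≡ 5.
  S = (6, 2, 5) ≠ 0, so r is not a codeword (an error is present).
Step 3: locate the error. For a single error e at position i, S_ℓ = v_i·e·α_i^ℓ, so α_err = S_1/S_0.
  S_0^{−1} = 6^{−1} = 11 (mod 13), so α_err = 2·11 = 22 ≡ 9 = α_3. Error position i = 3.
  Consistency check: S_2/S_1 = 5·7 = 35 ≡ 9 = α_err ✓ (single-error assumption holds).
Step 4: error magnitude e = S_0/v_3 = S_0·∏_{j≠3}(α_3 − α_j) = 6·12 = 72 ≡ 7 (mod 13).
Step 5: correct position 3: c_3 = r_3 − e = 1 − 7 ≡ 7 (mod 13). Hence c = [1, 4, 7, 3, 9].
  Check: interpolating c through the α_i gives m(x) = 11 + 1·x (degree < 2) with m(α_i) = c_i for every i, so c is indeed a codeword.


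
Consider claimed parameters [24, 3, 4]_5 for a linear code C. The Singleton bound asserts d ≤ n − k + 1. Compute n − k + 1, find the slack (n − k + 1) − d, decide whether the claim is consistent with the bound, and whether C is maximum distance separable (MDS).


Singleton RHS = n − k + 1 = 22, slack = 18, bound satisfied, not MDS.

Singleton bound: d ≤ n − k + 1.
Here n = 24, k = 3, so n − k + 1 = 22.
Given d = 4, check d ≤ 22: YES.
Slack = (n − k + 1) − d = 18.
The code is NOT MDS (slack = 18 > 0).
Description: the claimed parameters are [24, 3, 4]_5; such a code would be non-MDS.


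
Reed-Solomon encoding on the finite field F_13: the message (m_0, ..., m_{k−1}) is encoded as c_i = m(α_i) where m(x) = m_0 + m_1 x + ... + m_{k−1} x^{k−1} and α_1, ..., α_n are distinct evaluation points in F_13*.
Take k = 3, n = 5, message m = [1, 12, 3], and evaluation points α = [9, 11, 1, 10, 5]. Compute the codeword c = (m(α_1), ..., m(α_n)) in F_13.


c = [1, 2, 3, 5, 6]

Message polynomial: m(x) = 1 + 12·x + 3·x^2 (mod 13).
For each evaluation point α_i, compute m(α_i) mod 13:
  α_1 = 9: Horner steps 3 → 0 → 1, so m(9) = 1.
  α_2 = 11: Horner steps 3 → 6 → 2, so m(11) = 2.
  α_3 = 1: Horner steps 3 → 2 → 3, so m(1) = 3.
  α_4 = 10: Horner steps 3 → 3 → 5, so m(10) = 5.
  α_5 = 5: Horner steps 3 → 1 → 6, so m(5) = 6.
Codeword c = [1, 2, 3, 5, 6] ∈ F_13^5.


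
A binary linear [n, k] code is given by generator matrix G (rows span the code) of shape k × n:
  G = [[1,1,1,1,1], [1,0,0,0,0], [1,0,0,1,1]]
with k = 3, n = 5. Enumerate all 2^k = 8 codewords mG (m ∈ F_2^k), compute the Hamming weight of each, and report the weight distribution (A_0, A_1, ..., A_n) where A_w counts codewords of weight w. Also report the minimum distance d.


Weight distribution: A_0 = 1, A_1 = 1, A_2 = 2, A_3 = 2, A_4 = 1, A_5 = 1. Minimum distance d = 1.

Enumerate all 2^3 = 8 messages m ∈ F_2^3.
For each, compute codeword c = mG in F_2^5, then tally its weight.
  m = 000 → c = 00000, weight = 0.
  m = 100 → c = 11111, weight = 5.
  m = 010 → c = 10000, weight = 1.
  m = 110 → c = 01111, weight = 4.
  m = 001 → c = 10011, weight = 3.
  m = 101 → c = 01100, weight = 2.
  m = 011 → c = 00011, weight = 2.
  m = 111 → c = 11100, weight = 3.
Tally weights:
  weight 0: 1 codewords.
  weight 1: 1 codewords.
  weight 2: 2 codewords.
  weight 3: 2 codewords.
  weight 4: 1 codewords.
  weight 5: 1 codewords.
Minimum distance d = smallest w > 0 with A_w > 0 = 1.
Sanity: Σ A_w = 8 = 2^3 = 8 ✓.


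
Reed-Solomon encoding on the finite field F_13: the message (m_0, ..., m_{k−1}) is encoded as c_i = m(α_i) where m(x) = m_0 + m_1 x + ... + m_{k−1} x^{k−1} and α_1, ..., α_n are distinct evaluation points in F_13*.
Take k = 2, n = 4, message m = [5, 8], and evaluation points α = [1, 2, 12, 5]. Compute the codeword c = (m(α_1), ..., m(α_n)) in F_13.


c = [0, 8, 10, 6]

Message polynomial: m(x) = 5 + 8·x (mod 13).
For each evaluation point α_i, compute m(α_i) mod 13:
  α_1 = 1: Horner steps 8 → 0, so m(1) = 0.
  α_2 = 2: Horner steps 8 → 8, so m(2) = 8.
  α_3 = 12: Horner steps 8 → 10, so m(12) = 10.
  α_4 = 5: Horner steps 8 → 6, so m(5) = 6.
Codeword c = [0, 8, 10, 6] ∈ F_13^4.


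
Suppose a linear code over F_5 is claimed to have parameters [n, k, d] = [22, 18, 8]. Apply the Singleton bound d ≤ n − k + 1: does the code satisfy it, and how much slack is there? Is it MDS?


Singleton RHS = n − k + 1 = 5, slack = -3, bound violated (no such code; not MDS).

Singleton bound: d ≤ n − k + 1.
Here n = 22, k = 18, so n − k + 1 = 5.
Given d = 8, check d ≤ 5: NO.
Slack = (n − k + 1) − d = -3.
The slack is negative: d = 8 exceeds n − k + 1 = 5 by 3, so the Singleton bound is violated and no linear [22, 18, 8]_5 code can exist. In particular it is not MDS (MDS requires d = n − k + 1 exactly).
Description: the claimed parameters are [22, 18, 8]_5; such a code would be impossible (violates the Singleton bound).


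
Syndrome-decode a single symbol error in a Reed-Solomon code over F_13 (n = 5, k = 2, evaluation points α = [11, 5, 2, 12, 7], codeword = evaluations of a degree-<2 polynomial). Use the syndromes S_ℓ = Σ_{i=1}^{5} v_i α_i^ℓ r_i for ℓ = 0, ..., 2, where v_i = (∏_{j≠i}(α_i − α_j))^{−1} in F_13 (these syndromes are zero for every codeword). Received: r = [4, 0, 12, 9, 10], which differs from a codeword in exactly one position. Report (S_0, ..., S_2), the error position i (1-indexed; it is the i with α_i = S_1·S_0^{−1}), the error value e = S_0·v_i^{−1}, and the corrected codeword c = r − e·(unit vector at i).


S = (6, 12, 11), error at position 3, error magnitude e = 1, c = [4, 0, 11, 9, 10].

Step 1: column multipliers v_i = (∏_{j≠i}(α_i − α_j))^{−1} mod 13.
  i = 1 (α = 11): (11−5)(11−2)(11−12)(11−7) = 6·9·(−1)·4 = −216 ≡ 5, so v_1 = 5^{−1} = 8 (mod 13).
  i = 2 (α = 5): (5−11)(5−2)(5−12)(5−7) = (−6)·3·(−7)·(−2) = −252 ≡ 8, so v_2 = 8^{−1} = 5 (mod 13).
  i = 3 (α = 2): (2−11)(2−5)(2−12)(2−7) = (−9)·(−3)·(−10)·(−5) = 1350 ≡ 11, so v_3 = 11^{−1} = 6 (mod 13).
  i = 4 (α = 12): (12−11)(12−5)(12−2)(12−7) = 1·7·10·5 = 350 ≡ 12, so v_4 = 12^{−1} = 12 (mod 13).
  i = 5 (α = 7): (7−11)(7−5)(7−2)(7−12) = (−4)·2·5·(−5) = 200 ≡ 5, so v_5 = 5^{−1} = 8 (mod 13).
  v = [8, 5, 6, 12, 8].
Step 2: syndromes of r = [4, 0, 12, 9, 10] (all sums mod 13).
  S_0 = Σ v_i r_i = 8·4 + 5·0 + 6·12 + 12·9 + 8·10 = 292 ≡ 6.
  S_1 = Σ v_i α_i r_i = 8·11·4 + 5·5·0 + 6·2·12 + 12·12·9 + 8·7·10 = 2352 ≡ 12.
  α_i^2 mod 13 = [4, 12, 4, 1, 10].
  S_2 = Σ v_i α_i^2 r_i = 8·4·4 + 5·12·0 + 6·4·12 + 12·1·9 + 8·10·10 = 1324 ≡ 11.
  S = (6, 12, 11) ≠ 0, so r is not a codeword (an error is present).
Step 3: locate the error. For a single error e at position i, S_ℓ = v_i·e·α_i^ℓ, so α_err = S_1/S_0.
  S_0^{−1} = 6^{−1} = 11 (mod 13), so α_err = 12·11 = 132 ≡ 2 = α_3. Error position i = 3.
  Consistency check: S_2/S_1 = 11·12 = 132 ≡ 2 = α_err ✓ (single-error assumption holds).
Step 4: error magnitude e = S_0/v_3 = S_0·∏_{j≠3}(α_3 − α_j) = 6·11 = 66 ≡ 1 (mod 13).
Step 5: correct position 3: c_3 = r_3 − e = 12 − 1 ≡ 11 (mod 13). Hence c = [4, 0, 11, 9, 10].
  Check: interpolating c through the α_i gives m(x) = 1 + 5·x (degree < 2) with m(α_i) = c_i for every i, so c is indeed a codeword.


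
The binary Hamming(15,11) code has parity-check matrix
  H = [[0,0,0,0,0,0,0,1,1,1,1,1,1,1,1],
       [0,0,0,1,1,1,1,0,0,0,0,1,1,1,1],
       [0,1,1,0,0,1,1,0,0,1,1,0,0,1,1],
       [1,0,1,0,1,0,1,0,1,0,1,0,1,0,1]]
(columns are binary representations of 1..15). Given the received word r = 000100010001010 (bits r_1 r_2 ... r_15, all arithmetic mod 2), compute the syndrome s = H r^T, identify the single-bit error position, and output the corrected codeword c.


s = (1, 1, 1, 0)^T, error position = 14, corrected codeword c = 000100010001000

Compute s = H r^T mod 2 one row at a time:
  s_1 = 1 + 0 + 0 + 0 + 1 + 0 + 1 + 0 = 3 ≡ 1 (mod 2).
  s_2 = 1 + 0 + 0 + 0 + 1 + 0 + 1 + 0 = 3 ≡ 1 (mod 2).
  s_3 = 0 + 0 + 0 + 0 + 0 + 0 + 1 + 0 = 1 ≡ 1 (mod 2).
  s_4 = 0 + 0 + 0 + 0 + 0 + 0 + 0 + 0 = 0 ≡ 0 (mod 2).
s = (1, 1, 1, 0)^T — this equals column 14 of H (binary 1110), so error is at position 14.
Correct: flip bit 14 of r = 000100010001010 to get c = 000100010001000.


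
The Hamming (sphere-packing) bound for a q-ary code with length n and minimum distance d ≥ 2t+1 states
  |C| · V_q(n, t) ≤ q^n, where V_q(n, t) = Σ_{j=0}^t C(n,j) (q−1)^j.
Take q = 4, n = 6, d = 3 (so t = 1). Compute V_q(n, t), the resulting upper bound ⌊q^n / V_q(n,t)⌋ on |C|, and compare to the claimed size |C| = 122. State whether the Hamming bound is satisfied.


V_q(n, t) = 19, q^n = 4096, Hamming bound = 215, |C| = 122 ≤ bound (satisfied).

Step 1: Compute V_q(n, t) = Σ_{j=0}^1 C(n, j) (q−1)^j.
  j = 0: C(6,0)·(3)^0 = 1·1 = 1.
  j = 1: C(6,1)·(3)^1 = 6·3 = 18.
  V_q(n, t) = 1 + 18 = 19.
Step 2: q^n = 4^6 = 4096.
Step 3: Hamming bound ⌊q^n / V_q(n,t)⌋ = ⌊4096/19⌋ = 215.
Step 4: Compare |C| = 122 to 215: satisfied.
The claimed |C| lies below the Hamming bound.


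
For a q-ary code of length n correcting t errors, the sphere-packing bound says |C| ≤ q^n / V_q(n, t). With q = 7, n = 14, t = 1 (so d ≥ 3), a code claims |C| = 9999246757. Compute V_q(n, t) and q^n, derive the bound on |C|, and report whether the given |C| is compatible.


V_q(n, t) = 85, q^n = 678223072849, Hamming bound = 7979094974, |C| = 9999246757 > bound (violated).

Step 1: Compute V_q(n, t) = Σ_{j=0}^1 C(n, j) (q−1)^j.
  j = 0: C(14,0)·(6)^0 = 1·1 = 1.
  j = 1: C(14,1)·(6)^1 = 14·6 = 84.
  V_q(n, t) = 1 + 84 = 85.
Step 2: q^n = 7^14 = 678223072849.
Step 3: Hamming bound ⌊q^n / V_q(n,t)⌋ = ⌊678223072849/85⌋ = 7979094974.
Step 4: Compare |C| = 9999246757 to 7979094974: violated.
The claimed |C| lies above the Hamming bound, so no 7-ary code of length 14 with d ≥ 3 can have 9999246757 codewords.


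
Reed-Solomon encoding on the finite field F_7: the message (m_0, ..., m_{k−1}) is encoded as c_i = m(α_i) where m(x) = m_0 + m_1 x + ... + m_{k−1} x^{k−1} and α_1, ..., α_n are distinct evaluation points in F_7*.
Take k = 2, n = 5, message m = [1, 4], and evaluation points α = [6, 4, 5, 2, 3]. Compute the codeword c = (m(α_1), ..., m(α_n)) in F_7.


c = [4, 3, 0, 2, 6]

Message polynomial: m(x) = 1 + 4·x (mod 7).
For each evaluation point α_i, compute m(α_i) mod 7:
  α_1 = 6: Horner steps 4 → 4, so m(6) = 4.
  α_2 = 4: Horner steps 4 → 3, so m(4) = 3.
  α_3 = 5: Horner steps 4 → 0, so m(5) = 0.
  α_4 = 2: Horner steps 4 → 2, so m(2) = 2.
  α_5 = 3: Horner steps 4 → 6, so m(3) = 6.
Codeword c = [4, 3, 0, 2, 6] ∈ F_7^5.


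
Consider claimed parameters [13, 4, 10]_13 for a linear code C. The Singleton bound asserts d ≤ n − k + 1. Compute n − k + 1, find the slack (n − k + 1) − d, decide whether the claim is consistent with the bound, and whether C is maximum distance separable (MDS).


Singleton RHS = n − k + 1 = 10, slack = 0, bound satisfied, MDS.

Singleton bound: d ≤ n − k + 1.
Here n = 13, k = 4, so n − k + 1 = 10.
Given d = 10, check d ≤ 10: YES.
Slack = (n − k + 1) − d = 0.
The code is MDS (slack = 0).
Description: the claimed parameters are [13, 4, 10]_13; such a code would be MDS (meets Singleton bound).


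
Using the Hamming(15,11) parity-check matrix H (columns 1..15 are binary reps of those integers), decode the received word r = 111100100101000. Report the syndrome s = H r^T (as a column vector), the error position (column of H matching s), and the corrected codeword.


s = (0, 1, 0, 1)^T, error position = 5, corrected codeword c = 111110100101000

Compute s = H r^T mod 2 one row at a time:
  s_1 = 0 + 0 + 1 + 0 + 1 + 0 + 0 + 0 = 2 ≡ 0 (mod 2).
  s_2 = 1 + 0 + 0 + 1 + 1 + 0 + 0 + 0 = 3 ≡ 1 (mod 2).
  s_3 = 1 + 1 + 0 + 1 + 1 + 0 + 0 + 0 = 4 ≡ 0 (mod 2).
  s_4 = 1 + 1 + 0 + 1 + 0 + 0 + 0 + 0 = 3 ≡ 1 (mod 2).
s = (0, 1, 0, 1)^T — this equals column 5 of H (binary 0101), so error is at position 5.
Correct: flip bit 5 of r = 111100100101000 to get c = 111110100101000.


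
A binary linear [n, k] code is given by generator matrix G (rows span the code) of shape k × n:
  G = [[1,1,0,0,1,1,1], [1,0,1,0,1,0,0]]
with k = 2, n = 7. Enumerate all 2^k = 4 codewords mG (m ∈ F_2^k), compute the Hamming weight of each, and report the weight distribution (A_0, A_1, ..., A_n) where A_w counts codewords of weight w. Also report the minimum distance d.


Weight distribution: A_0 = 1, A_3 = 1, A_4 = 1, A_5 = 1. Minimum distance d = 3.

Enumerate all 2^2 = 4 messages m ∈ F_2^2.
For each, compute codeword c = mG in F_2^7, then tally its weight.
  m = 00 → c = 0000000, weight = 0.
  m = 10 → c = 1100111, weight = 5.
  m = 01 → c = 1010100, weight = 3.
  m = 11 → c = 0110011, weight = 4.
Tally weights:
  weight 0: 1 codewords.
  weight 3: 1 codewords.
  weight 4: 1 codewords.
  weight 5: 1 codewords.
Minimum distance d = smallest w > 0 with A_w > 0 = 3.
Sanity: Σ A_w = 4 = 2^2 = 4 ✓.


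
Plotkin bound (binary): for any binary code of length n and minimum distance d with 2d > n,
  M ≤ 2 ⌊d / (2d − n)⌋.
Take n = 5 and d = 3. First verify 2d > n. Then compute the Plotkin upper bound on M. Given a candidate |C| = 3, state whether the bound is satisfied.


Plotkin bound M ≤ 6; given |C| = 3 ≤ bound (satisfied).

Check applicability: 2d = 6, n = 5.
2d − n = 1 > 0, so Plotkin applies.
Compute d/(2d−n) = 3/1 ≈ 3.0000.
⌊d/(2d−n)⌋ = 3.
Plotkin bound: M ≤ 2·3 = 6.
Given |C| = 3, check: satisfied.
This |C| is below the Plotkin bound.


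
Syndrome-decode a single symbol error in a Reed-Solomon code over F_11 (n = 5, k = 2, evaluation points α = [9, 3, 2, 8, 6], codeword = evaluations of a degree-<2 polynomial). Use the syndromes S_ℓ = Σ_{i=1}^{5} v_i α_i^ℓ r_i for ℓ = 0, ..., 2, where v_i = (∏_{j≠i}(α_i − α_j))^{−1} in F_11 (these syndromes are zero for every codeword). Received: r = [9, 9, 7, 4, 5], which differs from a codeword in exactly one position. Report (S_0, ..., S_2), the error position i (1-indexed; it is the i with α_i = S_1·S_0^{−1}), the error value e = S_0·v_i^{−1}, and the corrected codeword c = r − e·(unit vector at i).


S = (7, 10, 8), error at position 2, error magnitude e = 8, c = [9, 1, 7, 4, 5].

Step 1: column multipliers v_i = (∏_{j≠i}(α_i − α_j))^{−1} mod 11.
  i = 1 (α = 9): (9−3)(9−2)(9−8)(9−6) = 6·7·1·3 = 126 ≡ 5, so v_1 = 5^{−1} = 9 (mod 11).
  i = 2 (α = 3): (3−9)(3−2)(3−8)(3−6) = (−6)·1·(−5)·(−3) = −90 ≡ 9, so v_2 = 9^{−1} = 5 (mod 11).
  i = 3 (α = 2): (2−9)(2−3)(2−8)(2−6) = (−7)·(−1)·(−6)·(−4) = 168 ≡ 3, so v_3 = 3^{−1} = 4 (mod 11).
  i = 4 (α = 8): (8−9)(8−3)(8−2)(8−6) = (−1)·5·6·2 = −60 ≡ 6, so v_4 = 6^{−1} = 2 (mod 11).
  i = 5 (α = 6): (6−9)(6−3)(6−2)(6−8) = (−3)·3·4·(−2) = 72 ≡ 6, so v_5 = 6^{−1} = 2 (mod 11).
  v = [9, 5, 4, 2, 2].
Step 2: syndromes of r = [9, 9, 7, 4, 5] (all sums mod 11).
  S_0 = Σ v_i r_i = 9·9 + 5·9 + 4·7 + 2·4 + 2·5 = 172 ≡ 7.
  S_1 = Σ v_i α_i r_i = 9·9·9 + 5·3·9 + 4·2·7 + 2·8·4 + 2·6·5 = 1044 ≡ 10.
  α_i^2 mod 11 = [4, 9, 4, 9, 3].
  S_2 = Σ v_i α_i^2 r_i = 9·4·9 + 5·9·9 + 4·4·7 + 2·9·4 + 2·3·5 = 943 ≡ 8.
  S = (7, 10, 8) ≠ 0, so r is not a codeword (an error is present).
Step 3: locate the error. For a single error e at position i, S_ℓ = v_i·e·α_i^ℓ, so α_err = S_1/S_0.
  S_0^{−1} = 7^{−1} = 8 (mod 11), so α_err = 10·8 = 80 ≡ 3 = α_2. Error position i = 2.
  Consistency check: S_2/S_1 = 8·10 = 80 ≡ 3 = α_err ✓ (single-error assumption holds).
Step 4: error magnitude e = S_0/v_2 = S_0·∏_{j≠2}(α_2 − α_j) = 7·9 = 63 ≡ 8 (mod 11).
Step 5: correct position 2: c_2 = r_2 − e = 9 − 8 ≡ 1 (mod 11). Hence c = [9, 1, 7, 4, 5].
  Check: interpolating c through the α_i gives m(x) = 8 + 5·x (degree < 2) with m(α_i) = c_i for every i, so c is indeed a codeword.


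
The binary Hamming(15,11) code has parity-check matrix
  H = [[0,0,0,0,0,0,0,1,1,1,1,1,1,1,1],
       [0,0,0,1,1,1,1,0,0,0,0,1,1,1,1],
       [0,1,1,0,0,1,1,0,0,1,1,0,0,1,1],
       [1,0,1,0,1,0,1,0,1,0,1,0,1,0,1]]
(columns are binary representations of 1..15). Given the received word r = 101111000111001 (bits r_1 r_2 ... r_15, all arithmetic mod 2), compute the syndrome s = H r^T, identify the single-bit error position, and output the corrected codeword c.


s = (0, 1, 1, 1)^T, error position = 7, corrected codeword c = 101111100111001

Compute s = H r^T mod 2 one row at a time:
  s_1 = 0 + 0 + 1 + 1 + 1 + 0 + 0 + 1 = 4 ≡ 0 (mod 2).
  s_2 = 1 + 1 + 1 + 0 + 1 + 0 + 0 + 1 = 5 ≡ 1 (mod 2).
  s_3 = 0 + 1 + 1 + 0 + 1 + 1 + 0 + 1 = 5 ≡ 1 (mod 2).
  s_4 = 1 + 1 + 1 + 0 + 0 + 1 + 0 + 1 = 5 ≡ 1 (mod 2).
s = (0, 1, 1, 1)^T — this equals column 7 of H (binary 0111), so error is at position 7.
Correct: flip bit 7 of r = 101111000111001 to get c = 101111100111001.
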